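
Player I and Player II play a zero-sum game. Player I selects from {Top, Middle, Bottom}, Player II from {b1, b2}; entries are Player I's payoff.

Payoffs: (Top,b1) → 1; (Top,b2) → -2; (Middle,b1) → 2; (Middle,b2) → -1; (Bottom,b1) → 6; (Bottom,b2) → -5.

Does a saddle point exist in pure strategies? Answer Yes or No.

Yes

Row minima: Top → -2, Middle → -1, Bottom → -5; maximin = -1.
Column maxima: b1 → 6, b2 → -1; minimax = -1.
maximin = minimax = -1, so a saddle point exists.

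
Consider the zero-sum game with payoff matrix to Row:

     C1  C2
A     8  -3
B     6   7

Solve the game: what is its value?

Row minima: A → -3, B → 6; maximin = 6.
Column maxima: C1 → 8, C2 → 7; minimax = 7.
6 ≠ 7, so there is no saddle point; optimal play is mixed.
Let Row play A with probability p. Expected payoff against C1: 8p + 6(1−p) = 2p + 6; against C2: (-3)p + 7(1−p) = −10p + 7.
Setting these equal: 2p + 6 = −10p + 7 ⇒ 12p = 1 ⇒ p = 1/12, and the value is (2)·(1/12) + 6 = 37/6.
For Column: with q = P(C1), equating A's and B's payoffs gives 11q − 3 = −q + 7 ⇒ q = 5/6.

37/6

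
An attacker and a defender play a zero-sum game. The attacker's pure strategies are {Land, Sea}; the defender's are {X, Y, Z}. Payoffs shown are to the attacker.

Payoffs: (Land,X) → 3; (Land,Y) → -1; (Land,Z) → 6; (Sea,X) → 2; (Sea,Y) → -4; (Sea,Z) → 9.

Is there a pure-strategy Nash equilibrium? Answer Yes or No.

Row minima: Land → -1, Sea → -4; maximin = -1.
Column maxima: X → 3, Y → -1, Z → 9; minimax = -1.
maximin = minimax = -1, so a saddle point exists.

Yes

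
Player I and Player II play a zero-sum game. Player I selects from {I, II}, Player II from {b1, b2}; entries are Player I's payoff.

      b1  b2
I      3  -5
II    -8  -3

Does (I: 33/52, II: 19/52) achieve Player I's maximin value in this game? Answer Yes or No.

No

Against b1 this mix gives (33/52)·3 + (19/52)·(-8) = -53/52.
Against b2 this mix gives (33/52)·(-5) + (19/52)·(-3) = -111/26.
Player II will play b2, holding Player I to -111/26. Shifting weight toward the row that does better against b2 would raise this floor (the equalizing mix achieves -49/13 against both b2 and b1), so the proposed strategy is not optimal.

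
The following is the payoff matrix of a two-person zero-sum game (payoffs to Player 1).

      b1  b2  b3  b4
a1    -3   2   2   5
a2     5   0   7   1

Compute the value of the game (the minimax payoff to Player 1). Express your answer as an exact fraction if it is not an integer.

Row minima: a1 → -3, a2 → 0; maximin = 0.
Column maxima: b1 → 5, b2 → 2, b3 → 7, b4 → 5; minimax = 2.
0 ≠ 2, so there is no saddle point; optimal play is mixed.
b3 is strictly dominated by b1 (it gives Player 1 strictly more in every row), so Player 2 never plays it.
b4 is strictly dominated by b2 (it gives Player 1 strictly more in every row), so Player 2 never plays it.
On the remaining 2×2 (a1, a2 vs b1, b2):
Let Player 1 play a1 with probability p. Expected payoff against b1: (-3)p + 5(1−p) = −8p + 5; against b2: 2p + 0(1−p) = 2p.
Setting these equal: −8p + 5 = 2p ⇒ −10p = -5 ⇒ p = 1/2, and the value is (-8)·(1/2) + 5 = 1.
For Player 2: with q = P(b1), equating a1's and a2's payoffs gives −5q + 2 = 5q ⇒ q = 1/5.

1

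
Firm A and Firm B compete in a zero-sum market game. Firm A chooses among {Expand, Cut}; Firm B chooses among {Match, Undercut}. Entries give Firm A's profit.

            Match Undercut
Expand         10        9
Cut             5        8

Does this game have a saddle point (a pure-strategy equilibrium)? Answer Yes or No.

Yes

Row minima: Expand → 9, Cut → 5; maximin = 9.
Column maxima: Match → 10, Undercut → 9; minimax = 9.
maximin = minimax = 9, so a saddle point exists.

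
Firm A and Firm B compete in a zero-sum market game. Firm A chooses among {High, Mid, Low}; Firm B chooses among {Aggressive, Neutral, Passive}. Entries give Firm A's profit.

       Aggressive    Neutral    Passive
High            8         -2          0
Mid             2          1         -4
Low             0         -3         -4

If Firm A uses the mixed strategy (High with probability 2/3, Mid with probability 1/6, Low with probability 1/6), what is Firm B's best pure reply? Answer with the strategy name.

If Firm B plays Aggressive, Firm A's expected payoff is (2/3)·8 + (1/6)·2 + (1/6)·0 = 17/3.
If Firm B plays Neutral, Firm A's expected payoff is (2/3)·(-2) + (1/6)·1 + (1/6)·(-3) = -5/3.
If Firm B plays Passive, Firm A's expected payoff is (2/3)·0 + (1/6)·(-4) + (1/6)·(-4) = -4/3.
Firm B minimizes Firm A's payoff; the smallest is -5/3, so the best response is Neutral.

Neutral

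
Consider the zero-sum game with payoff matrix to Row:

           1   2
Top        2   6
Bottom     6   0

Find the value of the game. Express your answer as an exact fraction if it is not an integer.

Row minima: Top → 2, Bottom → 0; maximin = 2.
Column maxima: 1 → 6, 2 → 6; minimax = 6.
2 ≠ 6, so there is no saddle point; optimal play is mixed.
Let Row play Top with probability p. Expected payoff against 1: 2p + 6(1−p) = −4p + 6; against 2: 6p + 0(1−p) = 6p.
Setting these equal: −4p + 6 = 6p ⇒ −10p = -6 ⇒ p = 3/5, and the value is (-4)·(3/5) + 6 = 18/5.
For Column: with q = P(1), equating Top's and Bottom's payoffs gives −4q + 6 = 6q ⇒ q = 3/5.

18/5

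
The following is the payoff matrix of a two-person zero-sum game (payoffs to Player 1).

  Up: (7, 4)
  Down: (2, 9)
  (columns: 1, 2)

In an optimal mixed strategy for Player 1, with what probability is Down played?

3/10

Row minima: Up → 4, Down → 2; maximin = 4.
Column maxima: 1 → 7, 2 → 9; minimax = 7.
4 ≠ 7, so there is no saddle point; optimal play is mixed.
Let Player 1 play Up with probability p. Expected payoff against 1: 7p + 2(1−p) = 5p + 2; against 2: 4p + 9(1−p) = −5p + 9.
Setting these equal: 5p + 2 = −5p + 9 ⇒ 10p = 7 ⇒ p = 7/10, and the value is (5)·(7/10) + 2 = 11/2.
For Player 2: with q = P(1), equating Up's and Down's payoffs gives 3q + 4 = −7q + 9 ⇒ q = 1/2.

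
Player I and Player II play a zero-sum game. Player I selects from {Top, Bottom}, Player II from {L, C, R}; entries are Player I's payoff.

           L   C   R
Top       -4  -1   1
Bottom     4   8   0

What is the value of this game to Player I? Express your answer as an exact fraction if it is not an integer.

Row minima: Top → -4, Bottom → 0; maximin = 0.
Column maxima: L → 4, C → 8, R → 1; minimax = 1.
0 ≠ 1, so there is no saddle point; optimal play is mixed.
C is strictly dominated by L (it gives Player I strictly more in every row), so Player II never plays it.
On the remaining 2×2 (Top, Bottom vs L, R):
Let Player I play Top with probability p. Expected payoff against L: (-4)p + 4(1−p) = −8p + 4; against R: 1p + 0(1−p) = p.
Setting these equal: −8p + 4 = p ⇒ −9p = -4 ⇒ p = 4/9, and the value is (-8)·(4/9) + 4 = 4/9.
For Player II: with q = P(L), equating Top's and Bottom's payoffs gives −5q + 1 = 4q ⇒ q = 1/9.

4/9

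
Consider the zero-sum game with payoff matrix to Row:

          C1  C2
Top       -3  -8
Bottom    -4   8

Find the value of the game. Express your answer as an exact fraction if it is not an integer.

-56/17

Row minima: Top → -8, Bottom → -4; maximin = -4.
Column maxima: C1 → -3, C2 → 8; minimax = -3.
-4 ≠ -3, so there is no saddle point; optimal play is mixed.
Let Row play Top with probability p. Expected payoff against C1: (-3)p + (-4)(1−p) = p − 4; against C2: (-8)p + 8(1−p) = −16p + 8.
Setting these equal: p − 4 = −16p + 8 ⇒ 17p = 12 ⇒ p = 12/17, and the value is (1)·(12/17) − 4 = -56/17.
For Column: with q = P(C1), equating Top's and Bottom's payoffs gives 5q − 8 = −12q + 8 ⇒ q = 16/17.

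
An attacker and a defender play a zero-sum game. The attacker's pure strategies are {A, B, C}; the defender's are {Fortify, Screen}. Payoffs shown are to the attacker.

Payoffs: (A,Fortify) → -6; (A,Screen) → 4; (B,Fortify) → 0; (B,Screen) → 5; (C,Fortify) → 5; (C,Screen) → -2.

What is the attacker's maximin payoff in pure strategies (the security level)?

0

Row minima: A → -6, B → 0, C → -2.
The best of these is 0.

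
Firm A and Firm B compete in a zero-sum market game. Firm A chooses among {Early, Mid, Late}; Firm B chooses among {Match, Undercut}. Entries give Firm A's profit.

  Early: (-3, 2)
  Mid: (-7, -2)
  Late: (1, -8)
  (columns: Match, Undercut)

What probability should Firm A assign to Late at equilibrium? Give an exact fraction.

Row minima: Early → -3, Mid → -7, Late → -8; maximin = -3.
Column maxima: Match → 1, Undercut → 2; minimax = 1.
-3 ≠ 1, so there is no saddle point; optimal play is mixed.
Mid is strictly dominated by Early, so Firm A never plays it.
On the remaining 2×2 (Early, Late vs Match, Undercut):
Let Firm A play Early with probability p. Expected payoff against Match: (-3)p + 1(1−p) = −4p + 1; against Undercut: 2p + (-8)(1−p) = 10p − 8.
Setting these equal: −4p + 1 = 10p − 8 ⇒ −14p = -9 ⇒ p = 9/14, and the value is (-4)·(9/14) + 1 = -11/7.
For Firm B: with q = P(Match), equating Early's and Late's payoffs gives −5q + 2 = 9q − 8 ⇒ q = 5/7.

5/14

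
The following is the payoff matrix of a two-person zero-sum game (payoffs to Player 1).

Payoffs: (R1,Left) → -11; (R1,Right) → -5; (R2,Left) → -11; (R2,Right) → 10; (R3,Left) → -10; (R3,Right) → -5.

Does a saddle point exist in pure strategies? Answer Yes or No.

Row minima: R1 → -11, R2 → -11, R3 → -10; maximin = -10.
Column maxima: Left → -10, Right → 10; minimax = -10.
maximin = minimax = -10, so a saddle point exists.

Yes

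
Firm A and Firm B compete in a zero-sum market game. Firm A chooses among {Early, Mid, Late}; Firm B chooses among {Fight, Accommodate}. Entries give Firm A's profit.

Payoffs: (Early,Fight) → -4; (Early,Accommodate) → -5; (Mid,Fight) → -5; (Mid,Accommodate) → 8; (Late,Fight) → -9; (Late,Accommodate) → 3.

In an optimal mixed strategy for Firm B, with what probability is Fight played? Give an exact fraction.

Row minima: Early → -5, Mid → -5, Late → -9; maximin = -5.
Column maxima: Fight → -4, Accommodate → 8; minimax = -4.
-5 ≠ -4, so there is no saddle point; optimal play is mixed.
Late is strictly dominated by Mid, so Firm A never plays it.
On the remaining 2×2 (Early, Mid vs Fight, Accommodate):
Let Firm A play Early with probability p. Expected payoff against Fight: (-4)p + (-5)(1−p) = p − 5; against Accommodate: (-5)p + 8(1−p) = −13p + 8.
Setting these equal: p − 5 = −13p + 8 ⇒ 14p = 13 ⇒ p = 13/14, and the value is (1)·(13/14) − 5 = -57/14.
For Firm B: with q = P(Fight), equating Early's and Mid's payoffs gives q − 5 = −13q + 8 ⇒ q = 13/14.

13/14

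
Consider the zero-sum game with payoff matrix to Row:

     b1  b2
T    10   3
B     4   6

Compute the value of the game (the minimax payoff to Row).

Row minima: T → 3, B → 4; maximin = 4.
Column maxima: b1 → 10, b2 → 6; minimax = 6.
4 ≠ 6, so there is no saddle point; optimal play is mixed.
Let Row play T with probability p. Expected payoff against b1: 10p + 4(1−p) = 6p + 4; against b2: 3p + 6(1−p) = −3p + 6.
Setting these equal: 6p + 4 = −3p + 6 ⇒ 9p = 2 ⇒ p = 2/9, and the value is (6)·(2/9) + 4 = 16/3.
For Column: with q = P(b1), equating T's and B's payoffs gives 7q + 3 = −2q + 6 ⇒ q = 1/3.

16/3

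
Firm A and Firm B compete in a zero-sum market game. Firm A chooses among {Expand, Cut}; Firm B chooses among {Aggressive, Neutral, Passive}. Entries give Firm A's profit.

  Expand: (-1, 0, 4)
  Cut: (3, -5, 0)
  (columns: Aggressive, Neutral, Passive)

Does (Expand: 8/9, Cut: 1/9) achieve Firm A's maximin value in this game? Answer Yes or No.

Against Aggressive this mix gives (8/9)·(-1) + (1/9)·3 = -5/9.
Against Neutral this mix gives (8/9)·0 + (1/9)·(-5) = -5/9.
Against Passive this mix gives (8/9)·4 + (1/9)·0 = 32/9.
All of Firm B's active replies (Aggressive, Neutral) yield -5/9, and no column does worse for Firm A. The mix makes Firm B indifferent and guarantees -5/9, so it is optimal.

Yes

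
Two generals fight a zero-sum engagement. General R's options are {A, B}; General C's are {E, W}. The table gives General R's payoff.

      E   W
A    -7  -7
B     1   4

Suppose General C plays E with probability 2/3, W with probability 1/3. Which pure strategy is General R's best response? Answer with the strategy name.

Expected payoff of A: (2/3)·(-7) + (1/3)·(-7) = -7.
Expected payoff of B: (2/3)·1 + (1/3)·4 = 2.
The largest is 2, so General R's best response is B.

B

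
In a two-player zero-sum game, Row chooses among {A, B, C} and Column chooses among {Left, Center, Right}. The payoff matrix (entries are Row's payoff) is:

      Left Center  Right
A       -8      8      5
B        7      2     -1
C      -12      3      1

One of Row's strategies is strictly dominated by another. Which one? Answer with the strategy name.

C

A gives a strictly higher payoff than C against every column: -8 > -12, 8 > 3, 5 > 1.
So C is strictly dominated and Row never plays it.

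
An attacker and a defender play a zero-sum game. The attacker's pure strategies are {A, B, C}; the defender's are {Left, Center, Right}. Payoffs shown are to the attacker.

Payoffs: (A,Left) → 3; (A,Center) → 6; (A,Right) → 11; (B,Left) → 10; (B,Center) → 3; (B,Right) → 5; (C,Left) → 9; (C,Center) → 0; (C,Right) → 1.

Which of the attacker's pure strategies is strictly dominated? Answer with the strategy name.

B gives a strictly higher payoff than C against every column: 10 > 9, 3 > 0, 5 > 1.
So C is strictly dominated and the attacker never plays it.

C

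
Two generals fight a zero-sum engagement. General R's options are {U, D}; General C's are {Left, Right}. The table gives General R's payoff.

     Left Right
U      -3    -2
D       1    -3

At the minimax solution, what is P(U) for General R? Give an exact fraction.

4/5

Row minima: U → -3, D → -3; maximin = -3.
Column maxima: Left → 1, Right → -2; minimax = -2.
-3 ≠ -2, so there is no saddle point; optimal play is mixed.
Let General R play U with probability p. Expected payoff against Left: (-3)p + 1(1−p) = −4p + 1; against Right: (-2)p + (-3)(1−p) = p − 3.
Setting these equal: −4p + 1 = p − 3 ⇒ −5p = -4 ⇒ p = 4/5, and the value is (-4)·(4/5) + 1 = -11/5.
For General C: with q = P(Left), equating U's and D's payoffs gives −q − 2 = 4q − 3 ⇒ q = 1/5.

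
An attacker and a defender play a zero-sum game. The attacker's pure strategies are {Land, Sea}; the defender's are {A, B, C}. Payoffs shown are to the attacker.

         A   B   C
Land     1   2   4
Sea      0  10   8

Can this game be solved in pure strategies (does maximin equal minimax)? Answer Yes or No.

Row minima: Land → 1, Sea → 0; maximin = 1.
Column maxima: A → 1, B → 10, C → 8; minimax = 1.
maximin = minimax = 1, so a saddle point exists.

Yes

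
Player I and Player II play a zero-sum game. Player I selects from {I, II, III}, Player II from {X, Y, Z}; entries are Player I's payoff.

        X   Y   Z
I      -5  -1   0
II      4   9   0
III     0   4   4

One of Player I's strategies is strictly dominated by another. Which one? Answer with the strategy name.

I

III gives a strictly higher payoff than I against every column: 0 > -5, 4 > -1, 4 > 0.
So I is strictly dominated and Player I never plays it.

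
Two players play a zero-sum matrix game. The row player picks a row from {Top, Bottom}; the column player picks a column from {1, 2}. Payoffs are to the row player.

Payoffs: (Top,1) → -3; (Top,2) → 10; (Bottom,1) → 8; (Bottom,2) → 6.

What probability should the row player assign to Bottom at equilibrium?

13/15

Row minima: Top → -3, Bottom → 6; maximin = 6.
Column maxima: 1 → 8, 2 → 10; minimax = 8.
6 ≠ 8, so there is no saddle point; optimal play is mixed.
Let the row player play Top with probability p. Expected payoff against 1: (-3)p + 8(1−p) = −11p + 8; against 2: 10p + 6(1−p) = 4p + 6.
Setting these equal: −11p + 8 = 4p + 6 ⇒ −15p = -2 ⇒ p = 2/15, and the value is (-11)·(2/15) + 8 = 98/15.
For the column player: with q = P(1), equating Top's and Bottom's payoffs gives −13q + 10 = 2q + 6 ⇒ q = 4/15.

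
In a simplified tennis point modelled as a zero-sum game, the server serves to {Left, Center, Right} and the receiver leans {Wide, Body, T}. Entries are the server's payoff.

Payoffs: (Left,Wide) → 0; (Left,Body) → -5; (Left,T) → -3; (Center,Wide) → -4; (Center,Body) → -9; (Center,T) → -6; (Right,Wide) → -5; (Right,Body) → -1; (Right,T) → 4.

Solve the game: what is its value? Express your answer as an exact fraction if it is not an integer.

-25/9

Row minima: Left → -5, Center → -9, Right → -5; maximin = -5.
Column maxima: Wide → 0, Body → -1, T → 4; minimax = -1.
-5 ≠ -1, so there is no saddle point; optimal play is mixed.
Center is strictly dominated by Left, so the server never plays it.
T is strictly dominated by Body (it gives the server strictly more in every row), so the receiver never plays it.
On the remaining 2×2 (Left, Right vs Wide, Body):
Let the server play Left with probability p. Expected payoff against Wide: 0p + (-5)(1−p) = 5p − 5; against Body: (-5)p + (-1)(1−p) = −4p − 1.
Setting these equal: 5p − 5 = −4p − 1 ⇒ 9p = 4 ⇒ p = 4/9, and the value is (5)·(4/9) − 5 = -25/9.
For the receiver: with q = P(Wide), equating Left's and Right's payoffs gives 5q − 5 = −4q − 1 ⇒ q = 4/9.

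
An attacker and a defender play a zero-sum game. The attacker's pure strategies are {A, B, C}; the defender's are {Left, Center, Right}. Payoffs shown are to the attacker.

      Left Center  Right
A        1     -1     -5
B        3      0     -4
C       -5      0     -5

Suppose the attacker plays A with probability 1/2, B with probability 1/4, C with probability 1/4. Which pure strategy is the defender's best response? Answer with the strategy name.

If the defender plays Left, the attacker's expected payoff is (1/2)·1 + (1/4)·3 + (1/4)·(-5) = 0.
If the defender plays Center, the attacker's expected payoff is (1/2)·(-1) + (1/4)·0 + (1/4)·0 = -1/2.
If the defender plays Right, the attacker's expected payoff is (1/2)·(-5) + (1/4)·(-4) + (1/4)·(-5) = -19/4.
The defender minimizes the attacker's payoff; the smallest is -19/4, so the best response is Right.

Right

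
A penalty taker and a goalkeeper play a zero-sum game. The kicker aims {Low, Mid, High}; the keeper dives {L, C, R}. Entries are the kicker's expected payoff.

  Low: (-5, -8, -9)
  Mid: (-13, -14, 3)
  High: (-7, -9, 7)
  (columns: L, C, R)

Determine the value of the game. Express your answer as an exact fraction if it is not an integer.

Row minima: Low → -9, Mid → -14, High → -9; maximin = -9.
Column maxima: L → -5, C → -8, R → 7; minimax = -8.
-9 ≠ -8, so there is no saddle point; optimal play is mixed.
Mid is strictly dominated by High, so the kicker never plays it.
L is strictly dominated by C (it gives the kicker strictly more in every row), so the keeper never plays it.
On the remaining 2×2 (Low, High vs C, R):
Let the kicker play Low with probability p. Expected payoff against C: (-8)p + (-9)(1−p) = p − 9; against R: (-9)p + 7(1−p) = −16p + 7.
Setting these equal: p − 9 = −16p + 7 ⇒ 17p = 16 ⇒ p = 16/17, and the value is (1)·(16/17) − 9 = -137/17.
For the keeper: with q = P(C), equating Low's and High's payoffs gives q − 9 = −16q + 7 ⇒ q = 16/17.

-137/17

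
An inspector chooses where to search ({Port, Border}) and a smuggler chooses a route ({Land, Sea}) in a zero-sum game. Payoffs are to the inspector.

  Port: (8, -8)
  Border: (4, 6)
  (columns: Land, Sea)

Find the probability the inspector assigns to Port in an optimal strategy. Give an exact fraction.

Row minima: Port → -8, Border → 4; maximin = 4.
Column maxima: Land → 8, Sea → 6; minimax = 6.
4 ≠ 6, so there is no saddle point; optimal play is mixed.
Let the inspector play Port with probability p. Expected payoff against Land: 8p + 4(1−p) = 4p + 4; against Sea: (-8)p + 6(1−p) = −14p + 6.
Setting these equal: 4p + 4 = −14p + 6 ⇒ 18p = 2 ⇒ p = 1/9, and the value is (4)·(1/9) + 4 = 40/9.
For the smuggler: with q = P(Land), equating Port's and Border's payoffs gives 16q − 8 = −2q + 6 ⇒ q = 7/9.

1/9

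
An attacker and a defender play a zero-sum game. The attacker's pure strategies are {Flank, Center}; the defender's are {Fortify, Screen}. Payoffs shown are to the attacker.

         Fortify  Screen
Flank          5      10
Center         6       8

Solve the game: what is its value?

6

Row minima: Flank → 5, Center → 6; maximin = 6.
Column maxima: Fortify → 6, Screen → 10; minimax = 6.
Since maximin = minimax = 6, there is a saddle point and the value is 6.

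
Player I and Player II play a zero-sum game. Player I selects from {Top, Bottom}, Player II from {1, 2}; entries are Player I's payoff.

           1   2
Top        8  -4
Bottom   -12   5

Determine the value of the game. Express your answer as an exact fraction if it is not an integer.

-8/29

Row minima: Top → -4, Bottom → -12; maximin = -4.
Column maxima: 1 → 8, 2 → 5; minimax = 5.
-4 ≠ 5, so there is no saddle point; optimal play is mixed.
Let Player I play Top with probability p. Expected payoff against 1: 8p + (-12)(1−p) = 20p − 12; against 2: (-4)p + 5(1−p) = −9p + 5.
Setting these equal: 20p − 12 = −9p + 5 ⇒ 29p = 17 ⇒ p = 17/29, and the value is (20)·(17/29) − 12 = -8/29.
For Player II: with q = P(1), equating Top's and Bottom's payoffs gives 12q − 4 = −17q + 5 ⇒ q = 9/29.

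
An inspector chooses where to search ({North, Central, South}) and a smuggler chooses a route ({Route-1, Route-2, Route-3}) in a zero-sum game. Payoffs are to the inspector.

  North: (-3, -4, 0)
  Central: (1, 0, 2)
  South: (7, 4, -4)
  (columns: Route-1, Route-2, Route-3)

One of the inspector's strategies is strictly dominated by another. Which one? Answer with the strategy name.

North

Central gives a strictly higher payoff than North against every column: 1 > -3, 0 > -4, 2 > 0.
So North is strictly dominated and the inspector never plays it.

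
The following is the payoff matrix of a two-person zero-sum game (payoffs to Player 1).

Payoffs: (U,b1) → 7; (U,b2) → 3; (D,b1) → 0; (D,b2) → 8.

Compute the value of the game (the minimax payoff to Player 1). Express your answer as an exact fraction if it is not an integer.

14/3

Row minima: U → 3, D → 0; maximin = 3.
Column maxima: b1 → 7, b2 → 8; minimax = 7.
3 ≠ 7, so there is no saddle point; optimal play is mixed.
Let Player 1 play U with probability p. Expected payoff against b1: 7p + 0(1−p) = 7p; against b2: 3p + 8(1−p) = −5p + 8.
Setting these equal: 7p = −5p + 8 ⇒ 12p = 8 ⇒ p = 2/3, and the value is (7)·(2/3) = 14/3.
For Player 2: with q = P(b1), equating U's and D's payoffs gives 4q + 3 = −8q + 8 ⇒ q = 5/12.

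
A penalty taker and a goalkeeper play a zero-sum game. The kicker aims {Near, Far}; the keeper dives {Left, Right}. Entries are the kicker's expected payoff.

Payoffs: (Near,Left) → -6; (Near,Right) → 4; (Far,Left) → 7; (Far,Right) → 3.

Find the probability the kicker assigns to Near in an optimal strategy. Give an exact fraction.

Row minima: Near → -6, Far → 3; maximin = 3.
Column maxima: Left → 7, Right → 4; minimax = 4.
3 ≠ 4, so there is no saddle point; optimal play is mixed.
Let the kicker play Near with probability p. Expected payoff against Left: (-6)p + 7(1−p) = −13p + 7; against Right: 4p + 3(1−p) = p + 3.
Setting these equal: −13p + 7 = p + 3 ⇒ −14p = -4 ⇒ p = 2/7, and the value is (-13)·(2/7) + 7 = 23/7.
For the keeper: with q = P(Left), equating Near's and Far's payoffs gives −10q + 4 = 4q + 3 ⇒ q = 1/14.

2/7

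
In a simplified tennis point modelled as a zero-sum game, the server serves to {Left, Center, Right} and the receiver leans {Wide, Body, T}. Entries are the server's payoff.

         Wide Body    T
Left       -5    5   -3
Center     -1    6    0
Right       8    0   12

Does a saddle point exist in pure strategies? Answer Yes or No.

No

Row minima: Left → -5, Center → -1, Right → 0; maximin = 0.
Column maxima: Wide → 8, Body → 6, T → 12; minimax = 6.
0 ≠ 6, so no pure-strategy equilibrium exists.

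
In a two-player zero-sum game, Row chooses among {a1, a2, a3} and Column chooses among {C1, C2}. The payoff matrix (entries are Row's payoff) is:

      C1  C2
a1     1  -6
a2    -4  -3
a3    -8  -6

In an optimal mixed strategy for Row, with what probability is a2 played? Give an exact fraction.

Row minima: a1 → -6, a2 → -4, a3 → -8; maximin = -4.
Column maxima: C1 → 1, C2 → -3; minimax = -3.
-4 ≠ -3, so there is no saddle point; optimal play is mixed.
a3 is strictly dominated by a2, so Row never plays it.
On the remaining 2×2 (a1, a2 vs C1, C2):
Let Row play a1 with probability p. Expected payoff against C1: 1p + (-4)(1−p) = 5p − 4; against C2: (-6)p + (-3)(1−p) = −3p − 3.
Setting these equal: 5p − 4 = −3p − 3 ⇒ 8p = 1 ⇒ p = 1/8, and the value is (5)·(1/8) − 4 = -27/8.
For Column: with q = P(C1), equating a1's and a2's payoffs gives 7q − 6 = −q − 3 ⇒ q = 3/8.

7/8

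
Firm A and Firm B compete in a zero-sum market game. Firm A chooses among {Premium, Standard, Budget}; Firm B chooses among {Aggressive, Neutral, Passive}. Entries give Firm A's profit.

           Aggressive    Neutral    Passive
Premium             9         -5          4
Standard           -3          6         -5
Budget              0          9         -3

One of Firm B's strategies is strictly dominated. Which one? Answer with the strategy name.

Passive holds Firm A's payoff strictly below Aggressive in every row: 4 < 9, -5 < -3, -3 < 0.
So Aggressive is strictly dominated for Firm B.

Aggressive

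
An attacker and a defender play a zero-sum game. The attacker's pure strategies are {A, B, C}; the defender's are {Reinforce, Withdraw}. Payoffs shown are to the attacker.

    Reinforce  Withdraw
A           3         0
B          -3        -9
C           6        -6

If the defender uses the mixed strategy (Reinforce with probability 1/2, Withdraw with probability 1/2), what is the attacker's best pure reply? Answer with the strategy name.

A

Expected payoff of A: (1/2)·3 + (1/2)·0 = 3/2.
Expected payoff of B: (1/2)·(-3) + (1/2)·(-9) = -6.
Expected payoff of C: (1/2)·6 + (1/2)·(-6) = 0.
The largest is 3/2, so the attacker's best response is A.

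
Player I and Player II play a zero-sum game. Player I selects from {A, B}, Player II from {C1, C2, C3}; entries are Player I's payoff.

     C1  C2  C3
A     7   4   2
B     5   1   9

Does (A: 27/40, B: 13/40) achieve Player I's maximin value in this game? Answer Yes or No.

Against C1 this mix gives (27/40)·7 + (13/40)·5 = 127/20.
Against C2 this mix gives (27/40)·4 + (13/40)·1 = 121/40.
Against C3 this mix gives (27/40)·2 + (13/40)·9 = 171/40.
Player II will play C2, holding Player I to 121/40. Shifting weight toward the row that does better against C2 would raise this floor (the equalizing mix achieves 17/5 against both C2 and C3), so the proposed strategy is not optimal.

No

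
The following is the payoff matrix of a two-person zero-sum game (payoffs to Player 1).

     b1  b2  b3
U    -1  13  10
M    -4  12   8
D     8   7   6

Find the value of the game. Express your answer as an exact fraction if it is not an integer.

Row minima: U → -1, M → -4, D → 6; maximin = 6.
Column maxima: b1 → 8, b2 → 13, b3 → 10; minimax = 8.
6 ≠ 8, so there is no saddle point; optimal play is mixed.
M is strictly dominated by U, so Player 1 never plays it.
b2 is strictly dominated by b3 (it gives Player 1 strictly more in every row), so Player 2 never plays it.
On the remaining 2×2 (U, D vs b1, b3):
Let Player 1 play U with probability p. Expected payoff against b1: (-1)p + 8(1−p) = −9p + 8; against b3: 10p + 6(1−p) = 4p + 6.
Setting these equal: −9p + 8 = 4p + 6 ⇒ −13p = -2 ⇒ p = 2/13, and the value is (-9)·(2/13) + 8 = 86/13.
For Player 2: with q = P(b1), equating U's and D's payoffs gives −11q + 10 = 2q + 6 ⇒ q = 4/13.

86/13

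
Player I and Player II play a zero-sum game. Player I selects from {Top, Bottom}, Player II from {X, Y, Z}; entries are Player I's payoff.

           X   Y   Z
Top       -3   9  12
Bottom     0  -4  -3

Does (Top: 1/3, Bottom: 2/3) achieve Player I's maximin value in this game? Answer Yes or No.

No

Against X this mix gives (1/3)·(-3) + (2/3)·0 = -1.
Against Y this mix gives (1/3)·9 + (2/3)·(-4) = 1/3.
Against Z this mix gives (1/3)·12 + (2/3)·(-3) = 2.
Player II will play X, holding Player I to -1. Shifting weight toward the row that does better against X would raise this floor (the equalizing mix achieves -3/4 against both X and Y), so the proposed strategy is not optimal.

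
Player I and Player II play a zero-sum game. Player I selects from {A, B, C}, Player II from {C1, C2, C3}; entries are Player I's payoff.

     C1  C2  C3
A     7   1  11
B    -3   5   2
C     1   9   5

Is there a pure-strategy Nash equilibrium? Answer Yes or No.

No

Row minima: A → 1, B → -3, C → 1; maximin = 1.
Column maxima: C1 → 7, C2 → 9, C3 → 11; minimax = 7.
1 ≠ 7, so no pure-strategy equilibrium exists.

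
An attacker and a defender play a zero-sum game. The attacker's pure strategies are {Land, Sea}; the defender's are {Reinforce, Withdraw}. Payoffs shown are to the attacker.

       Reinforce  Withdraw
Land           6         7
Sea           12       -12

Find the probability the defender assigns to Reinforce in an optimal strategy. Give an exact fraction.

19/25

Row minima: Land → 6, Sea → -12; maximin = 6.
Column maxima: Reinforce → 12, Withdraw → 7; minimax = 7.
6 ≠ 7, so there is no saddle point; optimal play is mixed.
Let the attacker play Land with probability p. Expected payoff against Reinforce: 6p + 12(1−p) = −6p + 12; against Withdraw: 7p + (-12)(1−p) = 19p − 12.
Setting these equal: −6p + 12 = 19p − 12 ⇒ −25p = -24 ⇒ p = 24/25, and the value is (-6)·(24/25) + 12 = 156/25.
For the defender: with q = P(Reinforce), equating Land's and Sea's payoffs gives −q + 7 = 24q − 12 ⇒ q = 19/25.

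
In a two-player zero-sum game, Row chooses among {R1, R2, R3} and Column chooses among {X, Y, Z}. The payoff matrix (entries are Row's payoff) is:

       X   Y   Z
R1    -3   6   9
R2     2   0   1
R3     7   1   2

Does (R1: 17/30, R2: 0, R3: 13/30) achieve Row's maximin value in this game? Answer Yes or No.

Against X this mix gives (17/30)·(-3) + (13/30)·7 = 4/3.
Against Y this mix gives (17/30)·6 + (13/30)·1 = 23/6.
Against Z this mix gives (17/30)·9 + (13/30)·2 = 179/30.
Column will play X, holding Row to 4/3. Shifting weight toward the row that does better against X would raise this floor (the equalizing mix achieves 3 against both X and Y), so the proposed strategy is not optimal.

No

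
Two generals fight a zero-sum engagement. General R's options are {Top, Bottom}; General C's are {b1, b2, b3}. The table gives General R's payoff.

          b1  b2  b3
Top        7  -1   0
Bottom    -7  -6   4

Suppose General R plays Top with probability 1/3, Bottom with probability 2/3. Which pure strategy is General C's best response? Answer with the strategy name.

If General C plays b1, General R's expected payoff is (1/3)·7 + (2/3)·(-7) = -7/3.
If General C plays b2, General R's expected payoff is (1/3)·(-1) + (2/3)·(-6) = -13/3.
If General C plays b3, General R's expected payoff is (1/3)·0 + (2/3)·4 = 8/3.
General C minimizes General R's payoff; the smallest is -13/3, so the best response is b2.

b2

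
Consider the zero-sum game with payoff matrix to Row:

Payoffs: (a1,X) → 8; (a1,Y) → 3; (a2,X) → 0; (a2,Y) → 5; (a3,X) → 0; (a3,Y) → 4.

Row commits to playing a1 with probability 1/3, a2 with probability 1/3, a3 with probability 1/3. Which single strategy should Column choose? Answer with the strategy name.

If Column plays X, Row's expected payoff is (1/3)·8 + (1/3)·0 + (1/3)·0 = 8/3.
If Column plays Y, Row's expected payoff is (1/3)·3 + (1/3)·5 + (1/3)·4 = 4.
Column minimizes Row's payoff; the smallest is 8/3, so the best response is X.

X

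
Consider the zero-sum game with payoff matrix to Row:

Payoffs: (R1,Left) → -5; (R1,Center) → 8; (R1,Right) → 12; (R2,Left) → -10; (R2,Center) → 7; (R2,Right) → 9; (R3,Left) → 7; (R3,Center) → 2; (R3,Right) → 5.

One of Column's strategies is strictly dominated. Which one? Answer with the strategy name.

Right

Center holds Row's payoff strictly below Right in every row: 8 < 12, 7 < 9, 2 < 5.
So Right is strictly dominated for Column.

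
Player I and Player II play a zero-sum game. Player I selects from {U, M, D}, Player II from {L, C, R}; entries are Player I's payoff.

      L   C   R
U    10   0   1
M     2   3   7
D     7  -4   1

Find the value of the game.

Row minima: U → 0, M → 2, D → -4; maximin = 2.
Column maxima: L → 10, C → 3, R → 7; minimax = 3.
2 ≠ 3, so there is no saddle point; optimal play is mixed.
R is strictly dominated by C (it gives Player I strictly more in every row), so Player II never plays it.
With R eliminated, D is strictly dominated by U (U gives Player I strictly more in every remaining column), so Player I never plays it.
On the remaining 2×2 (U, M vs L, C):
Let Player I play U with probability p. Expected payoff against L: 10p + 2(1−p) = 8p + 2; against C: 0p + 3(1−p) = −3p + 3.
Setting these equal: 8p + 2 = −3p + 3 ⇒ 11p = 1 ⇒ p = 1/11, and the value is (8)·(1/11) + 2 = 30/11.
For Player II: with q = P(L), equating U's and M's payoffs gives 10q = −q + 3 ⇒ q = 3/11.

30/11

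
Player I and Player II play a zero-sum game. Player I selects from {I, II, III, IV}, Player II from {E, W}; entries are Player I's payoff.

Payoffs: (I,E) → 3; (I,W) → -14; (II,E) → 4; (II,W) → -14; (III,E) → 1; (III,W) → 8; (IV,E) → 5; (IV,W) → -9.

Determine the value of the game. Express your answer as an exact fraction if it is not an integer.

Row minima: I → -14, II → -14, III → 1, IV → -9; maximin = 1.
Column maxima: E → 5, W → 8; minimax = 5.
1 ≠ 5, so there is no saddle point; optimal play is mixed.
I is strictly dominated by IV, so Player I never plays it.
II is strictly dominated by IV, so Player I never plays it.
On the remaining 2×2 (III, IV vs E, W):
Let Player I play III with probability p. Expected payoff against E: 1p + 5(1−p) = −4p + 5; against W: 8p + (-9)(1−p) = 17p − 9.
Setting these equal: −4p + 5 = 17p − 9 ⇒ −21p = -14 ⇒ p = 2/3, and the value is (-4)·(2/3) + 5 = 7/3.
For Player II: with q = P(E), equating III's and IV's payoffs gives −7q + 8 = 14q − 9 ⇒ q = 17/21.

7/3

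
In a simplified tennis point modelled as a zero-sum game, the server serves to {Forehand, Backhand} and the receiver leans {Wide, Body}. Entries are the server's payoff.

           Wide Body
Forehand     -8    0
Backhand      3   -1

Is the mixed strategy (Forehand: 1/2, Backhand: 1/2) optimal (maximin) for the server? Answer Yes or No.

Against Wide this mix gives (1/2)·(-8) + (1/2)·3 = -5/2.
Against Body this mix gives (1/2)·0 + (1/2)·(-1) = -1/2.
The receiver will play Wide, holding the server to -5/2. Shifting weight toward the row that does better against Wide would raise this floor (the equalizing mix achieves -2/3 against both Wide and Body), so the proposed strategy is not optimal.

No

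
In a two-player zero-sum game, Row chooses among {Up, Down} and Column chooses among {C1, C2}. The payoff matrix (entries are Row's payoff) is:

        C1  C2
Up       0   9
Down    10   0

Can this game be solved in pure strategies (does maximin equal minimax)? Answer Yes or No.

Row minima: Up → 0, Down → 0; maximin = 0.
Column maxima: C1 → 10, C2 → 9; minimax = 9.
0 ≠ 9, so no pure-strategy equilibrium exists.

No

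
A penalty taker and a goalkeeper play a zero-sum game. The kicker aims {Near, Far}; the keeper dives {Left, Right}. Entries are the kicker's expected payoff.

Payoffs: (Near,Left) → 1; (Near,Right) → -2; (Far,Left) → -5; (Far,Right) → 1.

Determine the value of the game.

-1

Row minima: Near → -2, Far → -5; maximin = -2.
Column maxima: Left → 1, Right → 1; minimax = 1.
-2 ≠ 1, so there is no saddle point; optimal play is mixed.
Let the kicker play Near with probability p. Expected payoff against Left: 1p + (-5)(1−p) = 6p − 5; against Right: (-2)p + 1(1−p) = −3p + 1.
Setting these equal: 6p − 5 = −3p + 1 ⇒ 9p = 6 ⇒ p = 2/3, and the value is (6)·(2/3) − 5 = -1.
For the keeper: with q = P(Left), equating Near's and Far's payoffs gives 3q − 2 = −6q + 1 ⇒ q = 1/3.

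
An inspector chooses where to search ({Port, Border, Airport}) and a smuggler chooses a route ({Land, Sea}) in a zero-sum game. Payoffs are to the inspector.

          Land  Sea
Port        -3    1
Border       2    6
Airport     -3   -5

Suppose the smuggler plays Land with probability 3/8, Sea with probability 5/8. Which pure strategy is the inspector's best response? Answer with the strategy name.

Border

Expected payoff of Port: (3/8)·(-3) + (5/8)·1 = -1/2.
Expected payoff of Border: (3/8)·2 + (5/8)·6 = 9/2.
Expected payoff of Airport: (3/8)·(-3) + (5/8)·(-5) = -17/4.
The largest is 9/2, so the inspector's best response is Border.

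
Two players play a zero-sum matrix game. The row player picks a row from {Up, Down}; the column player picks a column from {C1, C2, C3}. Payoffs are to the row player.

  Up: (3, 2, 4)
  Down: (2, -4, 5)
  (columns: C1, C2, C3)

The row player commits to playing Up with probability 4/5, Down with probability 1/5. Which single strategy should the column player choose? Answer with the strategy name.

If the column player plays C1, the row player's expected payoff is (4/5)·3 + (1/5)·2 = 14/5.
If the column player plays C2, the row player's expected payoff is (4/5)·2 + (1/5)·(-4) = 4/5.
If the column player plays C3, the row player's expected payoff is (4/5)·4 + (1/5)·5 = 21/5.
The column player minimizes the row player's payoff; the smallest is 4/5, so the best response is C2.

C2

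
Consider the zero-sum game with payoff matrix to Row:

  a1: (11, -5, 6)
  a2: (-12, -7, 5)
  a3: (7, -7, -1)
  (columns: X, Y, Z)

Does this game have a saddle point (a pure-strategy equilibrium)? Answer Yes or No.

Yes

Row minima: a1 → -5, a2 → -12, a3 → -7; maximin = -5.
Column maxima: X → 11, Y → -5, Z → 6; minimax = -5.
maximin = minimax = -5, so a saddle point exists.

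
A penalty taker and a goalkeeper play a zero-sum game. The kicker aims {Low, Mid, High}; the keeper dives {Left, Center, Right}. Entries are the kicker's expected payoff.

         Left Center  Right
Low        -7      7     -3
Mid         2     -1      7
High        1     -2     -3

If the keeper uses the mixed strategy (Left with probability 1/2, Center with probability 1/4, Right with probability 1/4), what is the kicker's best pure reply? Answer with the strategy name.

Mid

Expected payoff of Low: (1/2)·(-7) + (1/4)·7 + (1/4)·(-3) = -5/2.
Expected payoff of Mid: (1/2)·2 + (1/4)·(-1) + (1/4)·7 = 5/2.
Expected payoff of High: (1/2)·1 + (1/4)·(-2) + (1/4)·(-3) = -3/4.
The largest is 5/2, so the kicker's best response is Mid.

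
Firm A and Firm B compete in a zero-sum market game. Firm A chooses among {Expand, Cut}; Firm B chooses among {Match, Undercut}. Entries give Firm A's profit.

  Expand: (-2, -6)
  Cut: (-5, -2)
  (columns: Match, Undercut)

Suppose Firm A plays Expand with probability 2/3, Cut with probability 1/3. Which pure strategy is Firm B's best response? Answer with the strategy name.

If Firm B plays Match, Firm A's expected payoff is (2/3)·(-2) + (1/3)·(-5) = -3.
If Firm B plays Undercut, Firm A's expected payoff is (2/3)·(-6) + (1/3)·(-2) = -14/3.
Firm B minimizes Firm A's payoff; the smallest is -14/3, so the best response is Undercut.

Undercut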